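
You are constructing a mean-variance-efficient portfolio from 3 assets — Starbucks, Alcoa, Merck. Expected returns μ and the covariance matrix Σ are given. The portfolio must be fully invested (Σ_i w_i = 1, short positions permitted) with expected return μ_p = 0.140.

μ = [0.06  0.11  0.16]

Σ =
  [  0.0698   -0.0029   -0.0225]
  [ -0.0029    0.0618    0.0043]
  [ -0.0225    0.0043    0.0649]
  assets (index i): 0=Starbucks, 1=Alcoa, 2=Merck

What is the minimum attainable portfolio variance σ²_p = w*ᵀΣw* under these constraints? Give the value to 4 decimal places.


g=Σ⁻¹μ = [1.9002  1.6594  3.0141]
h=Σ⁻¹𝟙 = [22.0774  15.6849  22.0231]
a=μᵀg=0.778804  b=𝟙ᵀg=6.573674  c=𝟙ᵀh=59.785389  D=ac−b²=3.347902
λ₁=(c·0.140−b)/D = (59.785389·0.140−6.573674)/3.347902 = 0.536539
λ₂=(a−b·0.140)/D = (0.778804−6.573674·0.140)/3.347902 = -0.042268
w* = 0.536539·g + -0.042268·h:
  w_0 = 0.536539·1.9002 + -0.042268·22.0774 = 0.0863  (Starbucks)
  w_1 = 0.536539·1.6594 + -0.042268·15.6849 = 0.2273  (Alcoa)
  w_2 = 0.536539·3.0141 + -0.042268·22.0231 = 0.6863  (Merck)
Σw_i=1.0000  μᵀw=0.1400
σ²=wᵀΣw=λ₁·μ_p+λ₂ = 0.536539·0.140 + -0.042268 = 0.032847 ≈ 0.0328

0.0328


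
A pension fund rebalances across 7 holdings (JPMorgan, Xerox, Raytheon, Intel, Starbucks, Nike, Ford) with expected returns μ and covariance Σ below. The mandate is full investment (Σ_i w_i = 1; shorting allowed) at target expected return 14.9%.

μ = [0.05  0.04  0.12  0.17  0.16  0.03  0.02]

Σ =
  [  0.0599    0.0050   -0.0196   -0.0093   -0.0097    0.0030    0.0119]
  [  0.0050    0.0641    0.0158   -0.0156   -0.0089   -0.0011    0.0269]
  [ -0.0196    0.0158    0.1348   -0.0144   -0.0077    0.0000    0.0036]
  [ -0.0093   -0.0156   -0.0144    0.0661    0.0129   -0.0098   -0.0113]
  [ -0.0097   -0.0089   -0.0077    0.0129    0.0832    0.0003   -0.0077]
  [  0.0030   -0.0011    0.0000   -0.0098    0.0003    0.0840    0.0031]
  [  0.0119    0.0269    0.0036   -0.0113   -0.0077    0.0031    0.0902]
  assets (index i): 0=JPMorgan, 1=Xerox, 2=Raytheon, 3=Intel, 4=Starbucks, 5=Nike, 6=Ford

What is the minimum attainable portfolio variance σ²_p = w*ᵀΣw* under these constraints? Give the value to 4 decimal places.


0.0231

x=Σ⁻¹μ = [1.9820  1.1069  1.4953  3.1787  1.9259  0.6607  0.1104]
y=Σ⁻¹𝟙 = [23.6067  16.4004  12.2826  25.3908  14.2781  13.9474  6.5112]
a=μᵀx=1.193357  b=𝟙ᵀx=10.459836  c=𝟙ᵀy=112.417186  D=ac−b²=24.745689
λ₁=(c·0.149−b)/D = (112.417186·0.149−10.459836)/24.745689 = 0.254199
λ₂=(a−b·0.149)/D = (1.193357−10.459836·0.149)/24.745689 = -0.014756
w* = 0.254199·x + -0.014756·y:
  w_0 = 0.254199·1.9820 + -0.014756·23.6067 = 0.1555  (JPMorgan)
  w_1 = 0.254199·1.1069 + -0.014756·16.4004 = 0.0394  (Xerox)
  w_2 = 0.254199·1.4953 + -0.014756·12.2826 = 0.1988  (Raytheon)
  w_3 = 0.254199·3.1787 + -0.014756·25.3908 = 0.4333  (Intel)
  w_4 = 0.254199·1.9259 + -0.014756·14.2781 = 0.2789  (Starbucks)
  w_5 = 0.254199·0.6607 + -0.014756·13.9474 = -0.0379  (Nike)
  w_6 = 0.254199·0.1104 + -0.014756·6.5112 = -0.0680  (Ford)
Σw_i=1.0000  μᵀw=0.1490
σ²=wᵀΣw=λ₁·μ_p+λ₂ = 0.254199·0.149 + -0.014756 = 0.023119 ≈ 0.0231


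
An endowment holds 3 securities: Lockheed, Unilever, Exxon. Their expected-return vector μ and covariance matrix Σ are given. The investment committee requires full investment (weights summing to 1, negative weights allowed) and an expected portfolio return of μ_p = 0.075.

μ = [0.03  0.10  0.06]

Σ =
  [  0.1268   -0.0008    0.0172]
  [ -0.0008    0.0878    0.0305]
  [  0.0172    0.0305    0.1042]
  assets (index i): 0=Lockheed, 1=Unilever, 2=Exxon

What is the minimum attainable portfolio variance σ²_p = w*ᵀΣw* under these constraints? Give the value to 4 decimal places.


u=Σ⁻¹μ = [0.2120  1.0609  0.2303]
v=Σ⁻¹𝟙 = [7.1825  9.4989  5.6309]
a=μᵀu=0.126267  b=𝟙ᵀu=1.503222  c=𝟙ᵀv=22.312376  D=ac−b²=0.557649
λ₁=(c·0.075−b)/D = (22.312376·0.075−1.503222)/0.557649 = 0.305222
λ₂=(a−b·0.075)/D = (0.126267−1.503222·0.075)/0.557649 = 0.024255
w* = 0.305222·u + 0.024255·v:
  w_0 = 0.305222·0.2120 + 0.024255·7.1825 = 0.2389  (Lockheed)
  w_1 = 0.305222·1.0609 + 0.024255·9.4989 = 0.5542  (Unilever)
  w_2 = 0.305222·0.2303 + 0.024255·5.6309 = 0.2069  (Exxon)
Σw_i=1.0000  μᵀw=0.0750
σ²=wᵀΣw=λ₁·μ_p+λ₂ = 0.305222·0.075 + 0.024255 = 0.047147 ≈ 0.0471

0.0471


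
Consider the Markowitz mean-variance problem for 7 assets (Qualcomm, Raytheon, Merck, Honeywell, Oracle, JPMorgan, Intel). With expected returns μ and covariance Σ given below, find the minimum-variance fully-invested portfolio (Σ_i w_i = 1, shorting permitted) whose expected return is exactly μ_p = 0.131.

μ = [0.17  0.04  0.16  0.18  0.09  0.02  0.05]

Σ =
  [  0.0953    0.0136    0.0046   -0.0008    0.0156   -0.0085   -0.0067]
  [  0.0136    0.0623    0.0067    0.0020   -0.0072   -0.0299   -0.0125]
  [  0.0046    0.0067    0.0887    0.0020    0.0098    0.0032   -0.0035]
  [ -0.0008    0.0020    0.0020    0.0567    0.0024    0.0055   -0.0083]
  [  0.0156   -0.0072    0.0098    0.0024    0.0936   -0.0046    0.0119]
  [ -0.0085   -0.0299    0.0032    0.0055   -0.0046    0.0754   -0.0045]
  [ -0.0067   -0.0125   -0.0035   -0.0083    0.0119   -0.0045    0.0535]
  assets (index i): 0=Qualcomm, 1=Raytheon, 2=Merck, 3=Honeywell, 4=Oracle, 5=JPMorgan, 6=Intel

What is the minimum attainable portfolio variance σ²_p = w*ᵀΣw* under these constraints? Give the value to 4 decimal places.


u=Σ⁻¹μ = [1.7860  0.6437  1.6172  3.3393  0.2403  0.5391  1.9244]
v=Σ⁻¹𝟙 = [8.9430  33.6015  7.2119  17.8503  7.9513  28.3536  31.5198]
a=μᵀu=1.317824  b=𝟙ᵀu=10.090020  c=𝟙ᵀv=135.431434  D=ac−b²=76.666311
λ₁=(c·0.131−b)/D = (135.431434·0.131−10.090020)/76.666311 = 0.099803
λ₂=(a−b·0.131)/D = (1.317824−10.090020·0.131)/76.666311 = -0.000052
w* = 0.099803·u + -0.000052·v:
  w_0 = 0.099803·1.7860 + -0.000052·8.9430 = 0.1778  (Qualcomm)
  w_1 = 0.099803·0.6437 + -0.000052·33.6015 = 0.0625  (Raytheon)
  w_2 = 0.099803·1.6172 + -0.000052·7.2119 = 0.1610  (Merck)
  w_3 = 0.099803·3.3393 + -0.000052·17.8503 = 0.3323  (Honeywell)
  w_4 = 0.099803·0.2403 + -0.000052·7.9513 = 0.0236  (Oracle)
  w_5 = 0.099803·0.5391 + -0.000052·28.3536 = 0.0523  (JPMorgan)
  w_6 = 0.099803·1.9244 + -0.000052·31.5198 = 0.1904  (Intel)
Σw_i=1.0000  μᵀw=0.1310
σ²=wᵀΣw=λ₁·μ_p+λ₂ = 0.099803·0.131 + -0.000052 = 0.013022 ≈ 0.0130

0.0130


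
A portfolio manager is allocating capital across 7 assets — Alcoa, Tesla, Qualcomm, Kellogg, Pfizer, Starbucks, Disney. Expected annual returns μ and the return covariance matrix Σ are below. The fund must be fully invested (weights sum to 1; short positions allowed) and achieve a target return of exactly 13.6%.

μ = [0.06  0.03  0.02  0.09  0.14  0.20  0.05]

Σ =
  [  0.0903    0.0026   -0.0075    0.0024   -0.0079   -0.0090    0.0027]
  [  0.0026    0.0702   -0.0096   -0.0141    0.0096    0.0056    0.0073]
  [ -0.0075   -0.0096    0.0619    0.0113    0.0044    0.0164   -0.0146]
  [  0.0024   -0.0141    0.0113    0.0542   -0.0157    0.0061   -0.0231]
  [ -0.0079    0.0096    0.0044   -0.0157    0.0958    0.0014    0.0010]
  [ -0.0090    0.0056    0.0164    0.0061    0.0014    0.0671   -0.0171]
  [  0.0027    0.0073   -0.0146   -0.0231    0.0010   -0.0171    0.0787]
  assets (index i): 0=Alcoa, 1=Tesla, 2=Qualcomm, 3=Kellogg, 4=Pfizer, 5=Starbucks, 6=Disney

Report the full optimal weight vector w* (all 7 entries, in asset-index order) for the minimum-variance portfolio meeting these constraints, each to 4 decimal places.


u=Σ⁻¹μ = [0.9903  0.1142  -0.6351  2.8179  1.9505  3.4800  2.0314]
v=Σ⁻¹𝟙 = [12.9498  16.6047  15.6193  32.4783  13.9568  14.8716  26.2066]
a=μᵀu=1.374386  b=𝟙ᵀu=10.749149  c=𝟙ᵀv=132.687028  D=ac−b²=66.819039
λ₁=(c·0.136−b)/D = (132.687028·0.136−10.749149)/66.819039 = 0.109195
λ₂=(a−b·0.136)/D = (1.374386−10.749149·0.136)/66.819039 = -0.001309
w* = 0.109195·u + -0.001309·v:
  w_0 = 0.109195·0.9903 + -0.001309·12.9498 = 0.0912  (Alcoa)
  w_1 = 0.109195·0.1142 + -0.001309·16.6047 = -0.0093  (Tesla)
  w_2 = 0.109195·-0.6351 + -0.001309·15.6193 = -0.0898  (Qualcomm)
  w_3 = 0.109195·2.8179 + -0.001309·32.4783 = 0.2652  (Kellogg)
  w_4 = 0.109195·1.9505 + -0.001309·13.9568 = 0.1947  (Pfizer)
  w_5 = 0.109195·3.4800 + -0.001309·14.8716 = 0.3605  (Starbucks)
  w_6 = 0.109195·2.0314 + -0.001309·26.2066 = 0.1875  (Disney)
Σw_i=1.0000  μᵀw=0.1360
σ²=wᵀΣw=λ₁·μ_p+λ₂ = 0.109195·0.136 + -0.001309 = 0.013541 ≈ 0.0135

0.0912  -0.0093  -0.0898  0.2652  0.1947  0.3605  0.1875


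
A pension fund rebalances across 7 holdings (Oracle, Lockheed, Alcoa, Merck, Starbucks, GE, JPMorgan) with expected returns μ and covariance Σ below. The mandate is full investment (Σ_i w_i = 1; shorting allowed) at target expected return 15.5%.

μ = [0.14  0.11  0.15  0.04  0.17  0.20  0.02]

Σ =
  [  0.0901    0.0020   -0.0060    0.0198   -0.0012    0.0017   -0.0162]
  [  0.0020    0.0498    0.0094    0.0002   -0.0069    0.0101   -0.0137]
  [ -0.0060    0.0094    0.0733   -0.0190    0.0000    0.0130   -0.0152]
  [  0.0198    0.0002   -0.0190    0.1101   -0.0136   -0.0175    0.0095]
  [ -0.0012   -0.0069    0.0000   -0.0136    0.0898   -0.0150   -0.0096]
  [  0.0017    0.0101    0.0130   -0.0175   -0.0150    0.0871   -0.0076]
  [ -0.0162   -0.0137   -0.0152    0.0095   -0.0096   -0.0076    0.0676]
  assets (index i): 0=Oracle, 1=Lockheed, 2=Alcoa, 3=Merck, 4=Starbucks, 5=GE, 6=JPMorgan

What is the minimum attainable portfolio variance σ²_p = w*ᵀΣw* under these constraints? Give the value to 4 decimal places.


0.0148

p=Σ⁻¹μ = [1.8259  2.2173  2.1731  0.9806  2.9049  2.5714  2.2352]
q=Σ⁻¹𝟙 = [14.6501  24.2423  18.5481  11.7890  20.5797  14.1676  30.2459]
a=μᵀp=1.917537  b=𝟙ᵀp=14.908427  c=𝟙ᵀq=134.222755  D=ac−b²=35.115929
λ₁=(c·0.155−b)/D = (134.222755·0.155−14.908427)/35.115929 = 0.167904
λ₂=(a−b·0.155)/D = (1.917537−14.908427·0.155)/35.115929 = -0.011199
w* = 0.167904·p + -0.011199·q:
  w_0 = 0.167904·1.8259 + -0.011199·14.6501 = 0.1425  (Oracle)
  w_1 = 0.167904·2.2173 + -0.011199·24.2423 = 0.1008  (Lockheed)
  w_2 = 0.167904·2.1731 + -0.011199·18.5481 = 0.1572  (Alcoa)
  w_3 = 0.167904·0.9806 + -0.011199·11.7890 = 0.0326  (Merck)
  w_4 = 0.167904·2.9049 + -0.011199·20.5797 = 0.2573  (Starbucks)
  w_5 = 0.167904·2.5714 + -0.011199·14.1676 = 0.2731  (GE)
  w_6 = 0.167904·2.2352 + -0.011199·30.2459 = 0.0366  (JPMorgan)
Σw_i=1.0000  μᵀw=0.1550
σ²=wᵀΣw=λ₁·μ_p+λ₂ = 0.167904·0.155 + -0.011199 = 0.014826 ≈ 0.0148


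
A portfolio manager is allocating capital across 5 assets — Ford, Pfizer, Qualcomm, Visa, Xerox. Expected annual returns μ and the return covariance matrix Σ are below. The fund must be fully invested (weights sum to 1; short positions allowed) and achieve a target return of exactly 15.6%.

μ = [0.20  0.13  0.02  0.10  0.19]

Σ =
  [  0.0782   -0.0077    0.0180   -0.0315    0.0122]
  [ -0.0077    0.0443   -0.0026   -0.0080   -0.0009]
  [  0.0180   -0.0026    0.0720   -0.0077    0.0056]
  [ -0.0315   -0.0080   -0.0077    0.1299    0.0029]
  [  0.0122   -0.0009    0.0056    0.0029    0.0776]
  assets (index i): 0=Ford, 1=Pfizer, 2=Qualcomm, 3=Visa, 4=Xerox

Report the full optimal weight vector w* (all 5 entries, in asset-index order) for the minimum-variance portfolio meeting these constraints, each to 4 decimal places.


g=Σ⁻¹μ = [3.4491  3.8703  -0.4034  1.7779  1.9138]
h=Σ⁻¹𝟙 = [17.2854  28.9886  11.4155  14.1474  9.1528]
a=μᵀg=1.726301  b=𝟙ᵀg=10.607666  c=𝟙ᵀh=80.989620  D=ac−b²=27.289876
λ₁=(c·0.156−b)/D = (80.989620·0.156−10.607666)/27.289876 = 0.074266
λ₂=(a−b·0.156)/D = (1.726301−10.607666·0.156)/27.289876 = 0.002620
w* = 0.074266·g + 0.002620·h:
  w_0 = 0.074266·3.4491 + 0.002620·17.2854 = 0.3014  (Ford)
  w_1 = 0.074266·3.8703 + 0.002620·28.9886 = 0.3634  (Pfizer)
  w_2 = 0.074266·-0.4034 + 0.002620·11.4155 = -0.0001  (Qualcomm)
  w_3 = 0.074266·1.7779 + 0.002620·14.1474 = 0.1691  (Visa)
  w_4 = 0.074266·1.9138 + 0.002620·9.1528 = 0.1661  (Xerox)
Σw_i=1.0000  μᵀw=0.1560
σ²=wᵀΣw=λ₁·μ_p+λ₂ = 0.074266·0.156 + 0.002620 = 0.014206 ≈ 0.0142

0.3014  0.3634  -0.0001  0.1691  0.1661


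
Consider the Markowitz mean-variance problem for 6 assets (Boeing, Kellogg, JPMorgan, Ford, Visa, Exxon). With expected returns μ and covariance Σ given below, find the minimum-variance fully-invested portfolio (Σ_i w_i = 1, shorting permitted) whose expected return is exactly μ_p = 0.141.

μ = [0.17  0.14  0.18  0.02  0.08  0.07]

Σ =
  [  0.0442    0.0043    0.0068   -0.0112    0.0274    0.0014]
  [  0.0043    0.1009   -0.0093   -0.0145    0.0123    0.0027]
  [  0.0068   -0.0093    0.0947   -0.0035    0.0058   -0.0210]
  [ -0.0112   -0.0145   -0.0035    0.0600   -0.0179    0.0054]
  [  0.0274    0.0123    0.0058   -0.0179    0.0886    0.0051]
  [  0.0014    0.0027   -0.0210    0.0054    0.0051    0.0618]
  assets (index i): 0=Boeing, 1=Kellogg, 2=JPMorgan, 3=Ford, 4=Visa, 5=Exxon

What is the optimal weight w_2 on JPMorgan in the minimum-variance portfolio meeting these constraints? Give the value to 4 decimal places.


0.2263

p=Σ⁻¹μ = [3.9438  1.6290  2.2251  1.2874  -0.5239  1.6590]
q=Σ⁻¹𝟙 = [21.1082  12.7241  14.7176  24.7641  6.0255  17.4872]
a=μᵀp=1.398988  b=𝟙ᵀp=10.220361  c=𝟙ᵀq=96.826707  D=ac−b²=31.003627
λ₁=(c·0.141−b)/D = (96.826707·0.141−10.220361)/31.003627 = 0.110703
λ₂=(a−b·0.141)/D = (1.398988−10.220361·0.141)/31.003627 = -0.001357
w* = 0.110703·p + -0.001357·q:
  w_0 = 0.110703·3.9438 + -0.001357·21.1082 = 0.4079  (Boeing)
  w_1 = 0.110703·1.6290 + -0.001357·12.7241 = 0.1631  (Kellogg)
  w_2 = 0.110703·2.2251 + -0.001357·14.7176 = 0.2263  (JPMorgan)
  w_3 = 0.110703·1.2874 + -0.001357·24.7641 = 0.1089  (Ford)
  w_4 = 0.110703·-0.5239 + -0.001357·6.0255 = -0.0662  (Visa)
  w_5 = 0.110703·1.6590 + -0.001357·17.4872 = 0.1599  (Exxon)
Σw_i=1.0000  μᵀw=0.1410
σ²=wᵀΣw=λ₁·μ_p+λ₂ = 0.110703·0.141 + -0.001357 = 0.014252 ≈ 0.0143


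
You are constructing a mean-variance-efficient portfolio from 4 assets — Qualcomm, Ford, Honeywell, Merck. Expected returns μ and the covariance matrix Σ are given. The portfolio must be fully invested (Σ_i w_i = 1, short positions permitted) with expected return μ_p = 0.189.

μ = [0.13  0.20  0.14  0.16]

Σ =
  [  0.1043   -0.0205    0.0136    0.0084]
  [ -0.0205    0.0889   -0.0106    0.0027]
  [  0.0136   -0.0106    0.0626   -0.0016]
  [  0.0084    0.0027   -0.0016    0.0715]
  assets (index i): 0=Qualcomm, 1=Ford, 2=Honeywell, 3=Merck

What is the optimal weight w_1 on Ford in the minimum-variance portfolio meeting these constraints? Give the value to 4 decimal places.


x=Σ⁻¹μ = [1.3070  2.7845  2.4760  2.0345]
y=Σ⁻¹𝟙 = [9.3240  15.0181  16.8164  12.6998]
a=μᵀx=1.398970  b=𝟙ᵀx=8.601988  c=𝟙ᵀy=53.858202  D=ac−b²=1.351820
λ₁=(c·0.189−b)/D = (53.858202·0.189−8.601988)/1.351820 = 1.166732
λ₂=(a−b·0.189)/D = (1.398970−8.601988·0.189)/1.351820 = -0.167778
w* = 1.166732·x + -0.167778·y:
  w_0 = 1.166732·1.3070 + -0.167778·9.3240 = -0.0394  (Qualcomm)
  w_1 = 1.166732·2.7845 + -0.167778·15.0181 = 0.7291  (Ford)
  w_2 = 1.166732·2.4760 + -0.167778·16.8164 = 0.0674  (Honeywell)
  w_3 = 1.166732·2.0345 + -0.167778·12.6998 = 0.2429  (Merck)
Σw_i=1.0000  μᵀw=0.1890
σ²=wᵀΣw=λ₁·μ_p+λ₂ = 1.166732·0.189 + -0.167778 = 0.052734 ≈ 0.0527

0.7291


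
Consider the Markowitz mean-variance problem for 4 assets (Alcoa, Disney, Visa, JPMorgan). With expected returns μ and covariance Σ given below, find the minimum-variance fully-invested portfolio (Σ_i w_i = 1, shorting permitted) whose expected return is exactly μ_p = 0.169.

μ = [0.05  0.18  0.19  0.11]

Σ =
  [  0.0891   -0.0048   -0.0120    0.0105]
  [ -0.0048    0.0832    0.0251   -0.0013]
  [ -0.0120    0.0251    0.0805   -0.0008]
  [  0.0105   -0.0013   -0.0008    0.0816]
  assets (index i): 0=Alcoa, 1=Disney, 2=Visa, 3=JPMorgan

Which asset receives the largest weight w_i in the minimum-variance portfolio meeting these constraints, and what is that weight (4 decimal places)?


Visa (0.4319)

p=Σ⁻¹μ = [0.7628  1.6309  1.9783  1.2953]
q=Σ⁻¹𝟙 = [11.9701  9.4516  11.3688  10.9767]
a=μᵀp=0.850060  b=𝟙ᵀp=5.667292  c=𝟙ᵀq=43.767148  D=ac−b²=5.086510
λ₁=(c·0.169−b)/D = (43.767148·0.169−5.667292)/5.086510 = 0.339989
λ₂=(a−b·0.169)/D = (0.850060−5.667292·0.169)/5.086510 = -0.021176
w* = 0.339989·p + -0.021176·q:
  w_0 = 0.339989·0.7628 + -0.021176·11.9701 = 0.0059  (Alcoa)
  w_1 = 0.339989·1.6309 + -0.021176·9.4516 = 0.3543  (Disney)
  w_2 = 0.339989·1.9783 + -0.021176·11.3688 = 0.4319  (Visa)
  w_3 = 0.339989·1.2953 + -0.021176·10.9767 = 0.2079  (JPMorgan)
Σw_i=1.0000  μᵀw=0.1690
σ²=wᵀΣw=λ₁·μ_p+λ₂ = 0.339989·0.169 + -0.021176 = 0.036282 ≈ 0.0363


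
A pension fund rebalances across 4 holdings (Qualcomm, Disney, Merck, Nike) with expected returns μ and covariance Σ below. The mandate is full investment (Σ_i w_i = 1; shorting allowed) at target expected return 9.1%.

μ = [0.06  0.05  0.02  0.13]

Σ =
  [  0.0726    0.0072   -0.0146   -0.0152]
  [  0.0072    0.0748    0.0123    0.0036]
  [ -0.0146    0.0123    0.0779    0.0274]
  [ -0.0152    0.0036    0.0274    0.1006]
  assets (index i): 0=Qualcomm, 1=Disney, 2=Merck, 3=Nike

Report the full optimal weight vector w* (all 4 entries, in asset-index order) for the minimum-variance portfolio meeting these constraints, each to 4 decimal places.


u=Σ⁻¹μ = [1.0538  0.5201  -0.1458  1.4726]
v=Σ⁻¹𝟙 = [17.0224  9.4280  11.3430  9.0855]
a=μᵀu=0.277756  b=𝟙ᵀu=2.900718  c=𝟙ᵀv=46.878874  D=ac−b²=4.606715
λ₁=(c·0.091−b)/D = (46.878874·0.091−2.900718)/4.606715 = 0.296363
λ₂=(a−b·0.091)/D = (0.277756−2.900718·0.091)/4.606715 = 0.002994
w* = 0.296363·u + 0.002994·v:
  w_0 = 0.296363·1.0538 + 0.002994·17.0224 = 0.3633  (Qualcomm)
  w_1 = 0.296363·0.5201 + 0.002994·9.4280 = 0.1824  (Disney)
  w_2 = 0.296363·-0.1458 + 0.002994·11.3430 = -0.0093  (Merck)
  w_3 = 0.296363·1.4726 + 0.002994·9.0855 = 0.4636  (Nike)
Σw_i=1.0000  μᵀw=0.0910
σ²=wᵀΣw=λ₁·μ_p+λ₂ = 0.296363·0.091 + 0.002994 = 0.029963 ≈ 0.0300

0.3633  0.1824  -0.0093  0.4636


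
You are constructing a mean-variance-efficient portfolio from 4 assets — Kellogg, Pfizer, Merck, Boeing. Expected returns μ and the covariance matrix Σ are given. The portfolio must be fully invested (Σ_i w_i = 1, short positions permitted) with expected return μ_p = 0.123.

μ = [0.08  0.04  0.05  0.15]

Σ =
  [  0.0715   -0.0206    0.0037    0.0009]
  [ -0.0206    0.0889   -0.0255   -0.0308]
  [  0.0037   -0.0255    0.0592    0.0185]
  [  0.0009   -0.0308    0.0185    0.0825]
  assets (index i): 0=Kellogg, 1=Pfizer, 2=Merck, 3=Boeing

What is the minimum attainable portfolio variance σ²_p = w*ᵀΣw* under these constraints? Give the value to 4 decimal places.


0.0344

g=Σ⁻¹μ = [1.5808  1.8516  0.8222  2.3079]
h=Σ⁻¹𝟙 = [20.8408  28.5854  22.4217  17.5378]
a=μᵀg=0.587813  b=𝟙ᵀg=6.562435  c=𝟙ᵀh=89.385665  D=ac−b²=9.476533
λ₁=(c·0.123−b)/D = (89.385665·0.123−6.562435)/9.476533 = 0.467682
λ₂=(a−b·0.123)/D = (0.587813−6.562435·0.123)/9.476533 = -0.023148
w* = 0.467682·g + -0.023148·h:
  w_0 = 0.467682·1.5808 + -0.023148·20.8408 = 0.2569  (Kellogg)
  w_1 = 0.467682·1.8516 + -0.023148·28.5854 = 0.2043  (Pfizer)
  w_2 = 0.467682·0.8222 + -0.023148·22.4217 = -0.1345  (Merck)
  w_3 = 0.467682·2.3079 + -0.023148·17.5378 = 0.6734  (Boeing)
Σw_i=1.0000  μᵀw=0.1230
σ²=wᵀΣw=λ₁·μ_p+λ₂ = 0.467682·0.123 + -0.023148 = 0.034377 ≈ 0.0344


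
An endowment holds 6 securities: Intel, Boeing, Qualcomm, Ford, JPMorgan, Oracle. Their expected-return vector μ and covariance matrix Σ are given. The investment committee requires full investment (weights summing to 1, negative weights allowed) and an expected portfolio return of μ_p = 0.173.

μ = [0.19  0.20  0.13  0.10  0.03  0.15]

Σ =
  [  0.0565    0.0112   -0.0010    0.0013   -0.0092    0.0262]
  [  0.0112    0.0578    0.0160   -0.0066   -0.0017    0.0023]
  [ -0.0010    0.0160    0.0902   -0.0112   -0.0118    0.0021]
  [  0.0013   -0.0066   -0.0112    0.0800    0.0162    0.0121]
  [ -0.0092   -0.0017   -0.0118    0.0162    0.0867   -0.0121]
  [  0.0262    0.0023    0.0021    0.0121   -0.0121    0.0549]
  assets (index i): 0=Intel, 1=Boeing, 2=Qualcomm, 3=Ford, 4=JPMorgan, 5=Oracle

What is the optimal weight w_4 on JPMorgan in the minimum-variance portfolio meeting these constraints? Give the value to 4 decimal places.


p=Σ⁻¹μ = [2.2901  2.7966  1.1937  1.2487  0.7642  1.3697]
q=Σ⁻¹𝟙 = [11.6274  12.8684  11.7981  10.1818  14.4853  12.6240]
a=μᵀp=1.502872  b=𝟙ᵀp=9.662981  c=𝟙ᵀq=73.584962  D=ac−b²=17.215554
λ₁=(c·0.173−b)/D = (73.584962·0.173−9.662981)/17.215554 = 0.178166
λ₂=(a−b·0.173)/D = (1.502872−9.662981·0.173)/17.215554 = -0.009806
w* = 0.178166·p + -0.009806·q:
  w_0 = 0.178166·2.2901 + -0.009806·11.6274 = 0.2940  (Intel)
  w_1 = 0.178166·2.7966 + -0.009806·12.8684 = 0.3721  (Boeing)
  w_2 = 0.178166·1.1937 + -0.009806·11.7981 = 0.0970  (Qualcomm)
  w_3 = 0.178166·1.2487 + -0.009806·10.1818 = 0.1226  (Ford)
  w_4 = 0.178166·0.7642 + -0.009806·14.4853 = -0.0059  (JPMorgan)
  w_5 = 0.178166·1.3697 + -0.009806·12.6240 = 0.1202  (Oracle)
Σw_i=1.0000  μᵀw=0.1730
σ²=wᵀΣw=λ₁·μ_p+λ₂ = 0.178166·0.173 + -0.009806 = 0.021016 ≈ 0.0210

-0.0059


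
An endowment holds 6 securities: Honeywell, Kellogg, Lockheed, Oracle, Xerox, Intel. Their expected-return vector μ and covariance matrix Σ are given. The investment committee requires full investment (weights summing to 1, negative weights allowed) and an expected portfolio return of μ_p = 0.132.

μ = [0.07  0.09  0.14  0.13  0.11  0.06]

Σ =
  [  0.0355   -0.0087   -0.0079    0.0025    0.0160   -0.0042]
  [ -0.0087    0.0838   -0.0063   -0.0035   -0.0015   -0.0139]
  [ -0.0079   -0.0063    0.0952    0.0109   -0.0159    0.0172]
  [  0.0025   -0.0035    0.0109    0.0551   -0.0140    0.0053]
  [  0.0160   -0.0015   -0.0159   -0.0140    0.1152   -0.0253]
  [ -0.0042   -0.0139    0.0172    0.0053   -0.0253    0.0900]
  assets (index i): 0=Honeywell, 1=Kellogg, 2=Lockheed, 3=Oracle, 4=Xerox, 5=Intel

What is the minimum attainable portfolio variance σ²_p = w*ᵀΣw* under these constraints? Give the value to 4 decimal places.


x=Σ⁻¹μ = [2.0481  1.6886  1.5419  2.3308  1.4050  0.9861]
y=Σ⁻¹𝟙 = [30.8577  19.5296  11.5248  17.1932  11.7685  15.6606]
a=μᵀx=1.027929  b=𝟙ᵀx=10.000474  c=𝟙ᵀy=106.534516  D=ac−b²=9.500394
λ₁=(c·0.132−b)/D = (106.534516·0.132−10.000474)/9.500394 = 0.427570
λ₂=(a−b·0.132)/D = (1.027929−10.000474·0.132)/9.500394 = -0.030750
w* = 0.427570·x + -0.030750·y:
  w_0 = 0.427570·2.0481 + -0.030750·30.8577 = -0.0732  (Honeywell)
  w_1 = 0.427570·1.6886 + -0.030750·19.5296 = 0.1215  (Kellogg)
  w_2 = 0.427570·1.5419 + -0.030750·11.5248 = 0.3049  (Lockheed)
  w_3 = 0.427570·2.3308 + -0.030750·17.1932 = 0.4679  (Oracle)
  w_4 = 0.427570·1.4050 + -0.030750·11.7685 = 0.2389  (Xerox)
  w_5 = 0.427570·0.9861 + -0.030750·15.6606 = -0.0599  (Intel)
Σw_i=1.0000  μᵀw=0.1320
σ²=wᵀΣw=λ₁·μ_p+λ₂ = 0.427570·0.132 + -0.030750 = 0.025690 ≈ 0.0257

0.0257


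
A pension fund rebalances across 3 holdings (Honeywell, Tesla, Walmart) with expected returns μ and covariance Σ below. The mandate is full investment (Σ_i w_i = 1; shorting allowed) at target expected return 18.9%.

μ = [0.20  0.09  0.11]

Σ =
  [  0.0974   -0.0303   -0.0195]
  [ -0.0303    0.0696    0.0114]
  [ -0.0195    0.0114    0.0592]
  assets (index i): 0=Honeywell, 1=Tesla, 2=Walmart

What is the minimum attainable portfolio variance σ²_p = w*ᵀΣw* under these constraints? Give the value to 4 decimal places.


0.0715

x=Σ⁻¹μ = [3.2703  2.3088  2.4907]
y=Σ⁻¹𝟙 = [20.4584  20.0357  19.7725]
a=μᵀx=1.135834  b=𝟙ᵀx=8.069855  c=𝟙ᵀy=60.266507  D=ac−b²=3.330178
λ₁=(c·0.189−b)/D = (60.266507·0.189−8.069855)/3.330178 = 0.997098
λ₂=(a−b·0.189)/D = (1.135834−8.069855·0.189)/3.330178 = -0.116921
w* = 0.997098·x + -0.116921·y:
  w_0 = 0.997098·3.2703 + -0.116921·20.4584 = 0.8688  (Honeywell)
  w_1 = 0.997098·2.3088 + -0.116921·20.0357 = -0.0404  (Tesla)
  w_2 = 0.997098·2.4907 + -0.116921·19.7725 = 0.1717  (Walmart)
Σw_i=1.0000  μᵀw=0.1890
σ²=wᵀΣw=λ₁·μ_p+λ₂ = 0.997098·0.189 + -0.116921 = 0.071530 ≈ 0.0715


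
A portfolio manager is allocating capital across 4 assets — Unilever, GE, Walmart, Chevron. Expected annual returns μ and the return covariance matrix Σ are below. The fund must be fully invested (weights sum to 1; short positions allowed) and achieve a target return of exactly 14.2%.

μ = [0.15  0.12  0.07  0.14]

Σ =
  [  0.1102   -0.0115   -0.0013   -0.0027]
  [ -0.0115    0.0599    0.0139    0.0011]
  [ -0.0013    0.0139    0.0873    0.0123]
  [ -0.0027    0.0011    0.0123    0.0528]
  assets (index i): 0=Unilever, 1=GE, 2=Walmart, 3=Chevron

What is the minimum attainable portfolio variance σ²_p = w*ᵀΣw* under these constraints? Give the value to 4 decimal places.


0.0234

g=Σ⁻¹μ = [1.6626  2.2522  0.0921  2.6682]
h=Σ⁻¹𝟙 = [11.3636  17.0624  6.4177  17.6700]
a=μᵀg=0.899648  b=𝟙ᵀg=6.675068  c=𝟙ᵀh=52.513704  D=ac−b²=2.687290
λ₁=(c·0.142−b)/D = (52.513704·0.142−6.675068)/2.687290 = 0.290954
λ₂=(a−b·0.142)/D = (0.899648−6.675068·0.142)/2.687290 = -0.017941
w* = 0.290954·g + -0.017941·h:
  w_0 = 0.290954·1.6626 + -0.017941·11.3636 = 0.2799  (Unilever)
  w_1 = 0.290954·2.2522 + -0.017941·17.0624 = 0.3492  (GE)
  w_2 = 0.290954·0.0921 + -0.017941·6.4177 = -0.0884  (Walmart)
  w_3 = 0.290954·2.6682 + -0.017941·17.6700 = 0.4593  (Chevron)
Σw_i=1.0000  μᵀw=0.1420
σ²=wᵀΣw=λ₁·μ_p+λ₂ = 0.290954·0.142 + -0.017941 = 0.023375 ≈ 0.0234


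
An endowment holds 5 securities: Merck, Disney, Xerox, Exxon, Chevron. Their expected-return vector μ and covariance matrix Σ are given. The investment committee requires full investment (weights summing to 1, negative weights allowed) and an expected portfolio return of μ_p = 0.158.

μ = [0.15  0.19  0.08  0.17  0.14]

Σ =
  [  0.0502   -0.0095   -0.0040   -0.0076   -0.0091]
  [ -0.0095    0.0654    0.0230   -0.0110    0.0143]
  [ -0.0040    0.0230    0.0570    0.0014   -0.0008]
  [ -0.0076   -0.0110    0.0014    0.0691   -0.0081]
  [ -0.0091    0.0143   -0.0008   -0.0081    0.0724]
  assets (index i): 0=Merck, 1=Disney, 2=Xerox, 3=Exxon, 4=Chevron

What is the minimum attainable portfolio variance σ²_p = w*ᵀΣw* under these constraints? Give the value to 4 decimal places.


0.0106

p=Σ⁻¹μ = [4.6796  3.6748  0.1866  3.8169  2.2252]
q=Σ⁻¹𝟙 = [30.2546  14.8979  13.3595  21.9250  17.2729]
a=μᵀp=2.375471  b=𝟙ᵀp=14.583013  c=𝟙ᵀq=97.709914  D=ac−b²=19.442782
λ₁=(c·0.158−b)/D = (97.709914·0.158−14.583013)/19.442782 = 0.043983
λ₂=(a−b·0.158)/D = (2.375471−14.583013·0.158)/19.442782 = 0.003670
w* = 0.043983·p + 0.003670·q:
  w_0 = 0.043983·4.6796 + 0.003670·30.2546 = 0.3169  (Merck)
  w_1 = 0.043983·3.6748 + 0.003670·14.8979 = 0.2163  (Disney)
  w_2 = 0.043983·0.1866 + 0.003670·13.3595 = 0.0572  (Xerox)
  w_3 = 0.043983·3.8169 + 0.003670·21.9250 = 0.2483  (Exxon)
  w_4 = 0.043983·2.2252 + 0.003670·17.2729 = 0.1613  (Chevron)
Σw_i=1.0000  μᵀw=0.1580
σ²=wᵀΣw=λ₁·μ_p+λ₂ = 0.043983·0.158 + 0.003670 = 0.010619 ≈ 0.0106


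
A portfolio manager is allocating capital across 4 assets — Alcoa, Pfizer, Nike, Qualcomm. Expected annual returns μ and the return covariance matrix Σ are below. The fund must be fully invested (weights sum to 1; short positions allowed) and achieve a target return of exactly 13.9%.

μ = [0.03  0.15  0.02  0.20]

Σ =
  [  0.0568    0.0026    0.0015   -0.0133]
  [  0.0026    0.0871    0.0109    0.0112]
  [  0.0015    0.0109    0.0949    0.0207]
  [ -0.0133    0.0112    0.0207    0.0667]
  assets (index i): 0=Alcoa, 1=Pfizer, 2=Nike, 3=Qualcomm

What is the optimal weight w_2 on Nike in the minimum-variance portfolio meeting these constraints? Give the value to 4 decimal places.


u=Σ⁻¹μ = [1.2391  1.3540  -0.6679  3.2255]
v=Σ⁻¹𝟙 = [20.8274  8.0782  5.7922  15.9914]
a=μᵀu=0.872015  b=𝟙ᵀu=5.150680  c=𝟙ᵀv=50.689229  D=ac−b²=17.672238
λ₁=(c·0.139−b)/D = (50.689229·0.139−5.150680)/17.672238 = 0.107237
λ₂=(a−b·0.139)/D = (0.872015−5.150680·0.139)/17.672238 = 0.008831
w* = 0.107237·u + 0.008831·v:
  w_0 = 0.107237·1.2391 + 0.008831·20.8274 = 0.3168  (Alcoa)
  w_1 = 0.107237·1.3540 + 0.008831·8.0782 = 0.2165  (Pfizer)
  w_2 = 0.107237·-0.6679 + 0.008831·5.7922 = -0.0205  (Nike)
  w_3 = 0.107237·3.2255 + 0.008831·15.9914 = 0.4871  (Qualcomm)
Σw_i=1.0000  μᵀw=0.1390
σ²=wᵀΣw=λ₁·μ_p+λ₂ = 0.107237·0.139 + 0.008831 = 0.023737 ≈ 0.0237

-0.0205


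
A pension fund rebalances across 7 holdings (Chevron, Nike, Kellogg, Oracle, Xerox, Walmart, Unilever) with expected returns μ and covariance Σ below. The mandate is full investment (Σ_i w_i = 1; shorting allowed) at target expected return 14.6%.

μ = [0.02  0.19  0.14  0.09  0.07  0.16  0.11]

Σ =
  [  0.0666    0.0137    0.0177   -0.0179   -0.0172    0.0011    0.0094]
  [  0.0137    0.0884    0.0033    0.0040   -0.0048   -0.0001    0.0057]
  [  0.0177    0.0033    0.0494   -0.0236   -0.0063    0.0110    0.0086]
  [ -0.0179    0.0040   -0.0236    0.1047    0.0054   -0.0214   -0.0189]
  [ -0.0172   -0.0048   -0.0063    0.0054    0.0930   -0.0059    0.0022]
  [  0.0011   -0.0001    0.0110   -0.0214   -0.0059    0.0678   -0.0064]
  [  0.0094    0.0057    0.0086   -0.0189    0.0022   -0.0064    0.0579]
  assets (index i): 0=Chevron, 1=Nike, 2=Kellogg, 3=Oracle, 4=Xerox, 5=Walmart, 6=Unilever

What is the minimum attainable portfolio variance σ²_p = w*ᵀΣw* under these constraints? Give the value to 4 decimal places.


p=Σ⁻¹μ = [-0.3891  1.8900  3.0416  2.3891  0.9755  2.9404  2.3930]
q=Σ⁻¹𝟙 = [15.5173  6.6035  18.8892  23.7679  14.7762  22.2078  20.9480]
a=μᵀp=1.794131  b=𝟙ᵀp=13.240482  c=𝟙ᵀq=122.709965  D=ac−b²=44.847437
λ₁=(c·0.146−b)/D = (122.709965·0.146−13.240482)/44.847437 = 0.104246
λ₂=(a−b·0.146)/D = (1.794131−13.240482·0.146)/44.847437 = -0.003099
w* = 0.104246·p + -0.003099·q:
  w_0 = 0.104246·-0.3891 + -0.003099·15.5173 = -0.0886  (Chevron)
  w_1 = 0.104246·1.8900 + -0.003099·6.6035 = 0.1766  (Nike)
  w_2 = 0.104246·3.0416 + -0.003099·18.8892 = 0.2585  (Kellogg)
  w_3 = 0.104246·2.3891 + -0.003099·23.7679 = 0.1754  (Oracle)
  w_4 = 0.104246·0.9755 + -0.003099·14.7762 = 0.0559  (Xerox)
  w_5 = 0.104246·2.9404 + -0.003099·22.2078 = 0.2377  (Walmart)
  w_6 = 0.104246·2.3930 + -0.003099·20.9480 = 0.1845  (Unilever)
Σw_i=1.0000  μᵀw=0.1460
σ²=wᵀΣw=λ₁·μ_p+λ₂ = 0.104246·0.146 + -0.003099 = 0.012121 ≈ 0.0121

0.0121


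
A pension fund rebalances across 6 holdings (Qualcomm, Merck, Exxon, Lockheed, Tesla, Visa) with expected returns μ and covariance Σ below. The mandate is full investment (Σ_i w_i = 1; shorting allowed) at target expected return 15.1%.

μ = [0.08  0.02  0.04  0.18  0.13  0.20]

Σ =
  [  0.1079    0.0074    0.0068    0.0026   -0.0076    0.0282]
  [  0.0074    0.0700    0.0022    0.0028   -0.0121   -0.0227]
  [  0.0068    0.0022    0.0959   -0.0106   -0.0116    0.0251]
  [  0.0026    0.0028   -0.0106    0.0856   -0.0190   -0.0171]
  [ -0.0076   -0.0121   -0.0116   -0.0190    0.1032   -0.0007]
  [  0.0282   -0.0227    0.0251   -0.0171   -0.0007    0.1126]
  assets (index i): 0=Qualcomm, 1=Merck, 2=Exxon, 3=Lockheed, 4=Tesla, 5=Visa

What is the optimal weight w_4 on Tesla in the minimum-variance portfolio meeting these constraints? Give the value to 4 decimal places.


g=Σ⁻¹μ = [0.0711  1.2803  0.3307  3.0322  2.0269  2.4159]
h=Σ⁻¹𝟙 = [4.8326  19.5929  10.5401  18.4044  16.9987  12.1717]
a=μᵀg=1.336985  b=𝟙ᵀg=9.157033  c=𝟙ᵀh=82.540379  D=ac−b²=26.503991
λ₁=(c·0.151−b)/D = (82.540379·0.151−9.157033)/26.503991 = 0.124757
λ₂=(a−b·0.151)/D = (1.336985−9.157033·0.151)/26.503991 = -0.001725
w* = 0.124757·g + -0.001725·h:
  w_0 = 0.124757·0.0711 + -0.001725·4.8326 = 0.0005  (Qualcomm)
  w_1 = 0.124757·1.2803 + -0.001725·19.5929 = 0.1259  (Merck)
  w_2 = 0.124757·0.3307 + -0.001725·10.5401 = 0.0231  (Exxon)
  w_3 = 0.124757·3.0322 + -0.001725·18.4044 = 0.3465  (Lockheed)
  w_4 = 0.124757·2.0269 + -0.001725·16.9987 = 0.2235  (Tesla)
  w_5 = 0.124757·2.4159 + -0.001725·12.1717 = 0.2804  (Visa)
Σw_i=1.0000  μᵀw=0.1510
σ²=wᵀΣw=λ₁·μ_p+λ₂ = 0.124757·0.151 + -0.001725 = 0.017113 ≈ 0.0171

0.2235


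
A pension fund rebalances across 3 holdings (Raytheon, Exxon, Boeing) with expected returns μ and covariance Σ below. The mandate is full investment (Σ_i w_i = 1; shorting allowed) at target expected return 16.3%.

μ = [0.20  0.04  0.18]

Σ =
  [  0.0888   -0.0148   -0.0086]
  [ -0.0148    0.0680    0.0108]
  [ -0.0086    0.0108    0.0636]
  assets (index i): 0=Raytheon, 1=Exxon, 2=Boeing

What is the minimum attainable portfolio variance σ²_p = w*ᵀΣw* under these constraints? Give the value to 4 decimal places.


u=Σ⁻¹μ = [2.6633  0.6795  3.0749]
v=Σ⁻¹𝟙 = [15.3341  15.6385  15.1411]
a=μᵀu=1.113329  b=𝟙ᵀu=6.417758  c=𝟙ᵀv=46.113723  D=ac−b²=10.152133
λ₁=(c·0.163−b)/D = (46.113723·0.163−6.417758)/10.152133 = 0.108231
λ₂=(a−b·0.163)/D = (1.113329−6.417758·0.163)/10.152133 = 0.006623
w* = 0.108231·u + 0.006623·v:
  w_0 = 0.108231·2.6633 + 0.006623·15.3341 = 0.3898  (Raytheon)
  w_1 = 0.108231·0.6795 + 0.006623·15.6385 = 0.1771  (Exxon)
  w_2 = 0.108231·3.0749 + 0.006623·15.1411 = 0.4331  (Boeing)
Σw_i=1.0000  μᵀw=0.1630
σ²=wᵀΣw=λ₁·μ_p+λ₂ = 0.108231·0.163 + 0.006623 = 0.024264 ≈ 0.0243

0.0243


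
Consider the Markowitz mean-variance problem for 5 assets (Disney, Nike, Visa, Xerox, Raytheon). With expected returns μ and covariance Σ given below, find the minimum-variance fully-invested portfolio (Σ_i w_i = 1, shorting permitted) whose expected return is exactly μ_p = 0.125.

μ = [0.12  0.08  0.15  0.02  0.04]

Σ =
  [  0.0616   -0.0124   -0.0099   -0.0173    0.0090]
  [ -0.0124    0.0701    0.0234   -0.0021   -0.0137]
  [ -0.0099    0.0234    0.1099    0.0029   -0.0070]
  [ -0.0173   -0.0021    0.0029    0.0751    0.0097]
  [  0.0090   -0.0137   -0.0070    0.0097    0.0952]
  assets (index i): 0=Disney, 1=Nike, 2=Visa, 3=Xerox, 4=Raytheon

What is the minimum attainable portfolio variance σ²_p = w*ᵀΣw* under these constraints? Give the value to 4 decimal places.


g=Σ⁻¹μ = [2.5833  1.2495  1.3343  0.7967  0.3727]
h=Σ⁻¹𝟙 = [24.8488  18.5560  7.5184  18.0360  9.5405]
a=μᵀg=0.640936  b=𝟙ᵀg=6.336434  c=𝟙ᵀh=78.499712  D=ac−b²=10.162907
λ₁=(c·0.125−b)/D = (78.499712·0.125−6.336434)/10.162907 = 0.342031
λ₂=(a−b·0.125)/D = (0.640936−6.336434·0.125)/10.162907 = -0.014870
w* = 0.342031·g + -0.014870·h:
  w_0 = 0.342031·2.5833 + -0.014870·24.8488 = 0.5141  (Disney)
  w_1 = 0.342031·1.2495 + -0.014870·18.5560 = 0.1514  (Nike)
  w_2 = 0.342031·1.3343 + -0.014870·7.5184 = 0.3446  (Visa)
  w_3 = 0.342031·0.7967 + -0.014870·18.0360 = 0.0043  (Xerox)
  w_4 = 0.342031·0.3727 + -0.014870·9.5405 = -0.0144  (Raytheon)
Σw_i=1.0000  μᵀw=0.1250
σ²=wᵀΣw=λ₁·μ_p+λ₂ = 0.342031·0.125 + -0.014870 = 0.027884 ≈ 0.0279

0.0279


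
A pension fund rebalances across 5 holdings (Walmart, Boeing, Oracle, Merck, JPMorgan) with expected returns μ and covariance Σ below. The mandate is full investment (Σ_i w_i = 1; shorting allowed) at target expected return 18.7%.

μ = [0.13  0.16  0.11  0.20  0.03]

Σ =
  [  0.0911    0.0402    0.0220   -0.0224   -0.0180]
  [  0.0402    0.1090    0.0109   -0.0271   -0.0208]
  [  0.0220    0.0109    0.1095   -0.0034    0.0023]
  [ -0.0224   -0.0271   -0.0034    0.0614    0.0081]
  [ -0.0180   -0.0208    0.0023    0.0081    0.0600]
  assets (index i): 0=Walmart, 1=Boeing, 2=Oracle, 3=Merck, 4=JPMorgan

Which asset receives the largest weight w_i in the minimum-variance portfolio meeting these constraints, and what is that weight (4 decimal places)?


Merck (0.6181)

g=Σ⁻¹μ = [1.7147  2.1640  0.5681  4.7237  1.1051]
h=Σ⁻¹𝟙 = [14.0942  13.8742  5.2284  24.9209  22.1399]
a=μᵀg=1.609533  b=𝟙ᵀg=10.275623  c=𝟙ᵀh=80.257612  D=ac−b²=23.588871
λ₁=(c·0.187−b)/D = (80.257612·0.187−10.275623)/23.588871 = 0.200626
λ₂=(a−b·0.187)/D = (1.609533−10.275623·0.187)/23.588871 = -0.013227
w* = 0.200626·g + -0.013227·h:
  w_0 = 0.200626·1.7147 + -0.013227·14.0942 = 0.1576  (Walmart)
  w_1 = 0.200626·2.1640 + -0.013227·13.8742 = 0.2506  (Boeing)
  w_2 = 0.200626·0.5681 + -0.013227·5.2284 = 0.0448  (Oracle)
  w_3 = 0.200626·4.7237 + -0.013227·24.9209 = 0.6181  (Merck)
  w_4 = 0.200626·1.1051 + -0.013227·22.1399 = -0.0711  (JPMorgan)
Σw_i=1.0000  μᵀw=0.1870
σ²=wᵀΣw=λ₁·μ_p+λ₂ = 0.200626·0.187 + -0.013227 = 0.024290 ≈ 0.0243


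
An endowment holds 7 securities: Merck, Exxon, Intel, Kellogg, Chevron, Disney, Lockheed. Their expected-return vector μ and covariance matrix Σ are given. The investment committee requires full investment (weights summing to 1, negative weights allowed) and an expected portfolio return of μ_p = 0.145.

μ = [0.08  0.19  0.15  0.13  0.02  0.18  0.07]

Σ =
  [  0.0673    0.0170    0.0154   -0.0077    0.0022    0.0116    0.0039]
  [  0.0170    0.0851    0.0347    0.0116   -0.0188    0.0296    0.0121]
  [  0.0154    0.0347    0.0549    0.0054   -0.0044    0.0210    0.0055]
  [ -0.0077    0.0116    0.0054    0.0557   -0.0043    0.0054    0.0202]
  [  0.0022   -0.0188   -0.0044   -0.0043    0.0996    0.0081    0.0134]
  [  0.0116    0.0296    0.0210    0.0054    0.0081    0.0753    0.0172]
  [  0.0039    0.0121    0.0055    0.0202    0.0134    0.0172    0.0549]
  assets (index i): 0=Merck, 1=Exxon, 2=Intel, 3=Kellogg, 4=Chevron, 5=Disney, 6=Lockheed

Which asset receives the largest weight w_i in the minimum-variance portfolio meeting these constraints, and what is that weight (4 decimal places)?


Kellogg (0.3340)

g=Σ⁻¹μ = [0.6704  0.9506  1.2527  2.1744  0.4598  1.4683  -0.4799]
h=Σ⁻¹𝟙 = [12.3212  3.1625  9.9744  16.3229  10.4101  3.7114  5.9338]
a=μᵀg=0.944732  b=𝟙ᵀg=6.496355  c=𝟙ᵀh=61.836510  D=ac−b²=16.216296
λ₁=(c·0.145−b)/D = (61.836510·0.145−6.496355)/16.216296 = 0.152312
λ₂=(a−b·0.145)/D = (0.944732−6.496355·0.145)/16.216296 = 0.000170
w* = 0.152312·g + 0.000170·h:
  w_0 = 0.152312·0.6704 + 0.000170·12.3212 = 0.1042  (Merck)
  w_1 = 0.152312·0.9506 + 0.000170·3.1625 = 0.1453  (Exxon)
  w_2 = 0.152312·1.2527 + 0.000170·9.9744 = 0.1925  (Intel)
  w_3 = 0.152312·2.1744 + 0.000170·16.3229 = 0.3340  (Kellogg)
  w_4 = 0.152312·0.4598 + 0.000170·10.4101 = 0.0718  (Chevron)
  w_5 = 0.152312·1.4683 + 0.000170·3.7114 = 0.2243  (Disney)
  w_6 = 0.152312·-0.4799 + 0.000170·5.9338 = -0.0721  (Lockheed)
Σw_i=1.0000  μᵀw=0.1450
σ²=wᵀΣw=λ₁·μ_p+λ₂ = 0.152312·0.145 + 0.000170 = 0.022255 ≈ 0.0223


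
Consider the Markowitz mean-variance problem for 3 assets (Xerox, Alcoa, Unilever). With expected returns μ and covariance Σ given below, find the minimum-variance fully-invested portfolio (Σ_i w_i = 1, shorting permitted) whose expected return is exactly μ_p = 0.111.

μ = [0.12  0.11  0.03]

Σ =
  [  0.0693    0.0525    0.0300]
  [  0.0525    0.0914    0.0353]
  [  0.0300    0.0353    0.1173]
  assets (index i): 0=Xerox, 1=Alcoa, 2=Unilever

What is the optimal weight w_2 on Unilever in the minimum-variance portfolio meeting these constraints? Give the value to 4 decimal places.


0.0753

p=Σ⁻¹μ = [1.5167  0.4338  -0.2627]
q=Σ⁻¹𝟙 = [9.6262  3.4737  5.0178]
a=μᵀp=0.221838  b=𝟙ᵀp=1.687785  c=𝟙ᵀq=18.117733  D=ac−b²=1.170589
λ₁=(c·0.111−b)/D = (18.117733·0.111−1.687785)/1.170589 = 0.276171
λ₂=(a−b·0.111)/D = (0.221838−1.687785·0.111)/1.170589 = 0.029467
w* = 0.276171·p + 0.029467·q:
  w_0 = 0.276171·1.5167 + 0.029467·9.6262 = 0.7025  (Xerox)
  w_1 = 0.276171·0.4338 + 0.029467·3.4737 = 0.2222  (Alcoa)
  w_2 = 0.276171·-0.2627 + 0.029467·5.0178 = 0.0753  (Unilever)
Σw_i=1.0000  μᵀw=0.1110
σ²=wᵀΣw=λ₁·μ_p+λ₂ = 0.276171·0.111 + 0.029467 = 0.060122 ≈ 0.0601
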